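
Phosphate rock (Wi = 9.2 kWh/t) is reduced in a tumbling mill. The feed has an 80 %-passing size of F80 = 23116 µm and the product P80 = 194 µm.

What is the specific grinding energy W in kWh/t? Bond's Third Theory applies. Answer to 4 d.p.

W = 6.0001 kWh/t

W = 10 Wi (1/√P80 − 1/√F80)  [Bond]
1/√194 = 0.071796;  1/√23116 = 0.006577
W = 10·9.2·(0.071796 − 0.006577) = 6.0001 kWh/t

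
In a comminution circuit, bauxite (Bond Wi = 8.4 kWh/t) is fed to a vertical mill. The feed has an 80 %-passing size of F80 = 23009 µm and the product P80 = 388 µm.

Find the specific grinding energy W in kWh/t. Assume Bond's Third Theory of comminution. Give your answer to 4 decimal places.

W = 10 Wi (1/√P80 − 1/√F80)  [Bond]
1/√388 = 0.050767;  1/√23009 = 0.006593
W = 10·8.4·(0.050767 − 0.006593) = 3.7107 kWh/t

W = 3.7107 kWh/t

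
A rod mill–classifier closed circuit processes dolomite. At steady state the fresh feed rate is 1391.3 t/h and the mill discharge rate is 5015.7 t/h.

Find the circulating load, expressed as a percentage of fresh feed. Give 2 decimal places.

M = F + R at steady state, so:
R = M − F = 5015.7 − 1391.3 = 3624.4 t/h
CL = 100·R/F = 100·3624.4/1391.3 = 260.50 %

CL = 260.50 %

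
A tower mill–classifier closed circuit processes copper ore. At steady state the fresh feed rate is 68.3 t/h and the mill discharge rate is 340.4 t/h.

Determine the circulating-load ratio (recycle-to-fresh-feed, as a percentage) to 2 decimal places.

CL = 398.39 %

Mill node: discharge = fresh + recycle.
R = M − F = 340.4 − 68.3 = 272.1 t/h
CL = 100·R/F = 100·272.1/68.3 = 398.39 %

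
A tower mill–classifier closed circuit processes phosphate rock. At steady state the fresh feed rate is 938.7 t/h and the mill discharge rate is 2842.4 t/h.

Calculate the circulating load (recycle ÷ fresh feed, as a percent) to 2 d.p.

M = F + R at steady state, so:
R = M − F = 2842.4 − 938.7 = 1903.7 t/h
CL = 100·R/F = 100·1903.7/938.7 = 202.80 %

CL = 202.80 %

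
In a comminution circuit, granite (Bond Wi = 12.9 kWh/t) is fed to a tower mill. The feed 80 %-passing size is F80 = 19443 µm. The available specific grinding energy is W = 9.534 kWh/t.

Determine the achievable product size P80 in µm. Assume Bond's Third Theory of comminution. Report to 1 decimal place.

Bond:  W = 10 Wi (1/√P − 1/√F)
1/√P80 = 1/√F80 + W/(10·Wi)
  = 9.5340/(10·12.9) + 1/√19443 = 0.073907 + 0.007172 = 0.081079
P80 = (1/0.081079)² = 12.3337² = 152.12 µm

P80 = 152.1 µm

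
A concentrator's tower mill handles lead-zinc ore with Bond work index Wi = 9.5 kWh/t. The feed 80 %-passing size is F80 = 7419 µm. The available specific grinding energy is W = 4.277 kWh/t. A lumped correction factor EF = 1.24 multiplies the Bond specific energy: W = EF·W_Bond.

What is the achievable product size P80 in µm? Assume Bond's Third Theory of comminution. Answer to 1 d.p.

W = 10 Wi / √P80 − 10 Wi / √F80
W_Bond = W / EF = 4.277 / 1.24 = 3.4492 kWh/t
⇒ 1/√P80 = W_Bond/(10 Wi) + 1/√F80
  = 3.4492/(10·9.5) + 1/√7419 = 0.036307 + 0.011610 = 0.047917
P80 = (1/0.047917)² = 20.8693² = 435.53 µm

P80 = 435.5 µm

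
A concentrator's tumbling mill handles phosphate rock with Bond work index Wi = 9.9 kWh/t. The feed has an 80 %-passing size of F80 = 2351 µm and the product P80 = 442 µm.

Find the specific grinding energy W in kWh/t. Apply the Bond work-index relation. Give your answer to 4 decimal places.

W = 2.6672 kWh/t

W = 10 Wi / √P80 − 10 Wi / √F80
1/√442 = 0.047565;  1/√2351 = 0.020624
W = 10·9.9·(0.047565 − 0.020624) = 2.6672 kWh/t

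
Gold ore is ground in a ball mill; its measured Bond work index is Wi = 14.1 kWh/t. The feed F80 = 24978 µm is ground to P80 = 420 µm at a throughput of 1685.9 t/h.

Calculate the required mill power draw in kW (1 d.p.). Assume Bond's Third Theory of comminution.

W = 10 Wi (1/√P80 − 1/√F80)  [Bond]
W = 10·14.1·(1/√420 − 1/√24978) = 10·14.1·(0.042468) = 5.9879 kWh/t
Power = W × throughput = 5.9879 kWh/t × 1685.9 t/h = 10095.1 kW

P = 10095.1 kW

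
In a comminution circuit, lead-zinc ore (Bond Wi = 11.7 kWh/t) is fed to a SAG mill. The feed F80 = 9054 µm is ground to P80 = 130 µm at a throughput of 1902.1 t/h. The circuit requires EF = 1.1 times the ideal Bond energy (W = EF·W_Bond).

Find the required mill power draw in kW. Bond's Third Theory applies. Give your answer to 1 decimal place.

W = 10 Wi (P80^-0.5 − F80^-0.5)
W = 10·11.7·(1/√130 − 1/√9054) = 10·11.7·(0.077196) = 9.0320 kWh/t
W_actual = 1.1 × 9.0320 = 9.9352 kWh/t
P_mill = W·ṁ = 9.9352·1902.1 = 18897.7 kW

P = 18897.7 kW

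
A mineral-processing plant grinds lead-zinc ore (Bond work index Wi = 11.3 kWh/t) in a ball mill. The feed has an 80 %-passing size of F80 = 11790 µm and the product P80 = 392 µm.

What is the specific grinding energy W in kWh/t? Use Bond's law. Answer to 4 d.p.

W = 4.6667 kWh/t

Bond:  W = 10 Wi (1/√P − 1/√F)
1/√392 = 0.050508;  1/√11790 = 0.009210
W = 10·11.3·(0.050508 − 0.009210) = 4.6667 kWh/t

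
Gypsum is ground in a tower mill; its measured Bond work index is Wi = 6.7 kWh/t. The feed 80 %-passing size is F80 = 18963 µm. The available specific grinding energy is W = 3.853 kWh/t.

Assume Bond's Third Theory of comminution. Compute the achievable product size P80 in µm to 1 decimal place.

P80 = 238.4 µm

W = 10 Wi / √P80 − 10 Wi / √F80
P80^-0.5 = F80^-0.5 + W/(10 Wi)
  = 3.8530/(10·6.7) + 1/√18963 = 0.057507 + 0.007262 = 0.064769
P80 = (1/0.064769)² = 15.4394² = 238.38 µm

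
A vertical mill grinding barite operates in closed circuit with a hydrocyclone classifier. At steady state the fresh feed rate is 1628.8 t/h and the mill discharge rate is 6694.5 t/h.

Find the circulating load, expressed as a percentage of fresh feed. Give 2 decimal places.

Steady state: M = F + R.
R = M − F = 6694.5 − 1628.8 = 5065.7 t/h
CL = 100·R/F = 100·5065.7/1628.8 = 311.01 %

CL = 311.01 %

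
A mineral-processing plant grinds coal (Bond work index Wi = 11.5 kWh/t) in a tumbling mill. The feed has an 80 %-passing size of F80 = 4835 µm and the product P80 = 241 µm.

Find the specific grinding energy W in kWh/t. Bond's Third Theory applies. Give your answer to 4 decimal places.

W = 5.7539 kWh/t

Bond: W = 10·Wi·(1/√P80 − 1/√F80)
1/√241 = 0.064416;  1/√4835 = 0.014381
W = 10·11.5·(0.064416 − 0.014381) = 5.7539 kWh/t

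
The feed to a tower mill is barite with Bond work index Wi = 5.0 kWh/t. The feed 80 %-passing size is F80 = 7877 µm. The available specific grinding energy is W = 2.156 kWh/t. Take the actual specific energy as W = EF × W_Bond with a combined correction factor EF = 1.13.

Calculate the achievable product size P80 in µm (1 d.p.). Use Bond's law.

P80 = 409.3 µm

W_Bond = 10·Wi·(1/√P₈₀ − 1/√F₈₀)
W_Bond = W / EF = 2.156 / 1.13 = 1.9080 kWh/t
1/√P80 = 1/√F80 + W_Bond/(10·Wi)
  = 1.9080/(10·5.0) + 1/√7877 = 0.038159 + 0.011267 = 0.049427
P80 = (1/0.049427)² = 20.2320² = 409.33 µm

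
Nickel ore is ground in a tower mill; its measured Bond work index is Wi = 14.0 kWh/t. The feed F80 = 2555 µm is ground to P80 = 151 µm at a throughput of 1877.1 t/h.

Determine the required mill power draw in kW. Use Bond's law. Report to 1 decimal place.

W = 10·Wi·(P80^(-½) − F80^(-½))
W = 10·14.0·(1/√151 − 1/√2555) = 10·14.0·(0.061595) = 8.6233 kWh/t
Power = W × throughput = 8.6233 kWh/t × 1877.1 t/h = 16186.9 kW

P = 16186.9 kW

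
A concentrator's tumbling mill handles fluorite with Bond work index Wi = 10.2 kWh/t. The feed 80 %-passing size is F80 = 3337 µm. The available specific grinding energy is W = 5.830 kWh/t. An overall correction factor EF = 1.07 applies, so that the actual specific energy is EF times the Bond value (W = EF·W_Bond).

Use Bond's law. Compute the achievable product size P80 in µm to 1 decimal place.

P80 = 199.9 µm

W = 10·Wi·[P80^(−½) − F80^(−½)]
W_Bond = W / EF = 5.830 / 1.07 = 5.4486 kWh/t
P80^(−½) = W_Bond/(10 Wi) + F80^(−½)
  = 5.4486/(10·10.2) + 1/√3337 = 0.053418 + 0.017311 = 0.070729
P80 = (1/0.070729)² = 14.1385² = 199.90 µm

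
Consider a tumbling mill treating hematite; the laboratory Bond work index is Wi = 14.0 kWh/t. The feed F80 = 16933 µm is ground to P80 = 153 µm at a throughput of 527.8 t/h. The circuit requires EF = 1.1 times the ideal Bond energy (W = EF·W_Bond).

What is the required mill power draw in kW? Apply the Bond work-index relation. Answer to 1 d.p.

W = 10 Wi (P80^-0.5 − F80^-0.5)
W = 10·14.0·(1/√153 − 1/√16933) = 10·14.0·(0.073160) = 10.2425 kWh/t
W_actual = 1.1 × 10.2425 = 11.2667 kWh/t
Power = W × throughput = 11.2667 kWh/t × 527.8 t/h = 5946.6 kW

P = 5946.6 kW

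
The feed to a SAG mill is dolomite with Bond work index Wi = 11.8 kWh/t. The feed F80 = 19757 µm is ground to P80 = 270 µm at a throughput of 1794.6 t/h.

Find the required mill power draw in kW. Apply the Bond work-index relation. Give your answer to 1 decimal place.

P = 11380.9 kW

W = 10 Wi / √P80 − 10 Wi / √F80
W = 10·11.8·(1/√270 − 1/√19757) = 10·11.8·(0.053744) = 6.3417 kWh/t
P_mill = W·ṁ = 6.3417·1794.6 = 11380.9 kW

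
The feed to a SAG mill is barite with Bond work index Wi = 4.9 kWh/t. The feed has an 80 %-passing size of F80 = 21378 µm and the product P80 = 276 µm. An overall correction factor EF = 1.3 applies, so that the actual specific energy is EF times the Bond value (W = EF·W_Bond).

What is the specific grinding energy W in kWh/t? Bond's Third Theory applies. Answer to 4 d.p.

W_Bond = 10·Wi·(1/√P₈₀ − 1/√F₈₀)
1/√276 = 0.060193;  1/√21378 = 0.006839
W = 10·4.9·(0.060193 − 0.006839) = 2.6143 kWh/t
With EF = 1.3: W = 2.6143·1.3 = 3.3986 kWh/t

W = 3.3986 kWh/t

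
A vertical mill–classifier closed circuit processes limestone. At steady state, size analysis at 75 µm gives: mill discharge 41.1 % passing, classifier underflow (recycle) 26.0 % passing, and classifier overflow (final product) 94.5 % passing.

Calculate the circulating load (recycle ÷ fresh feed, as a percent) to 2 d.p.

CL = 353.64 %

Mass balance on the −75 µm fraction:
Fd + Rd = Ru + Fo ⇒ R/F = (o−d)/(d−u)
r = (94.5 − 41.1)/(41.1 − 26.0) = 53.4/15.1 = 3.5364
CL = 100·r = 353.64 %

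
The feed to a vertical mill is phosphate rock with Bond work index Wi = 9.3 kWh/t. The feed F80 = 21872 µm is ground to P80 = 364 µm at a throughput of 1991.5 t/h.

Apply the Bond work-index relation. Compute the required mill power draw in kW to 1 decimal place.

W = 10 Wi (P80^-0.5 − F80^-0.5)
W = 10·9.3·(1/√364 − 1/√21872) = 10·9.3·(0.045653) = 4.2457 kWh/t
P = W·T = 4.2457·1991.5 = 8455.3 kW

P = 8455.3 kW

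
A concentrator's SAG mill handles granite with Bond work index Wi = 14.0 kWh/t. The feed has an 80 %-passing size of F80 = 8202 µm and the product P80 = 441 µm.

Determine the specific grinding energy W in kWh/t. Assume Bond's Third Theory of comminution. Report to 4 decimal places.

W = 10·Wi·[P80^(−½) − F80^(−½)]
1/√441 = 0.047619;  1/√8202 = 0.011042
W = 10·14.0·(0.047619 − 0.011042) = 5.1208 kWh/t

W = 5.1208 kWh/t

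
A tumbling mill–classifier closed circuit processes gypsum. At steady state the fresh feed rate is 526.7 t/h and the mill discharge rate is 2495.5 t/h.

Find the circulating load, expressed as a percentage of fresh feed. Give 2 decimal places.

CL = 373.80 %

Steady state: M = F + R.
R = M − F = 2495.5 − 526.7 = 1968.8 t/h
CL = 100·R/F = 100·1968.8/526.7 = 373.80 %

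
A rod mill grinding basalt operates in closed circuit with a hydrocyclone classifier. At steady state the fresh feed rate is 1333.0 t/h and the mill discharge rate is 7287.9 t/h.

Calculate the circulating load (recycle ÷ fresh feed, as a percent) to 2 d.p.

Discharge = new feed + return, hence
R = M − F = 7287.9 − 1333.0 = 5954.9 t/h
CL = 100·R/F = 100·5954.9/1333.0 = 446.73 %

CL = 446.73 %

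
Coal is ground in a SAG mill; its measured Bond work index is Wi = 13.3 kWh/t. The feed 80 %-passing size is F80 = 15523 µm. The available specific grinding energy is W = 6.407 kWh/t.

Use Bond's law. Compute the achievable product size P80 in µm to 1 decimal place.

P80 = 316.6 µm

W_Bond = 10·Wi·(1/√P₈₀ − 1/√F₈₀)
⇒ 1/√P80 = W/(10 Wi) + 1/√F80
  = 6.4070/(10·13.3) + 1/√15523 = 0.048173 + 0.008026 = 0.056199
P80 = (1/0.056199)² = 17.7939² = 316.62 µm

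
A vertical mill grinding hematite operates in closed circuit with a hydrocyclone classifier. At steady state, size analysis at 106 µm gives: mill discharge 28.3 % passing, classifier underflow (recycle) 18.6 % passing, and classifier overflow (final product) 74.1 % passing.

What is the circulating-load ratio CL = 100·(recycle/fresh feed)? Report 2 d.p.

Mass balance on the −106 µm fraction:
r = (o − d)/(d − u)
r = (74.1 − 28.3)/(28.3 − 18.6) = 45.8/9.7 = 4.7216
CL = 100·r = 472.16 %

CL = 472.16 %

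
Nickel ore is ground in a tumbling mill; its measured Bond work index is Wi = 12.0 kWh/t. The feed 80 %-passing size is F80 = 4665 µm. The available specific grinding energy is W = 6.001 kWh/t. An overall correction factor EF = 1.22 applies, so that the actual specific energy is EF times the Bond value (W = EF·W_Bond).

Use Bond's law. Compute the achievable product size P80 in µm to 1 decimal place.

P80 = 323.1 µm

W = 10·Wi·[P80^(−½) − F80^(−½)]
W_Bond = W / EF = 6.001 / 1.22 = 4.9189 kWh/t
⇒ 1/√P80 = W_Bond/(10·Wi) + 1/√F80
  = 4.9189/(10·12.0) + 1/√4665 = 0.040990 + 0.014641 = 0.055632
P80 = (1/0.055632)² = 17.9754² = 323.12 µm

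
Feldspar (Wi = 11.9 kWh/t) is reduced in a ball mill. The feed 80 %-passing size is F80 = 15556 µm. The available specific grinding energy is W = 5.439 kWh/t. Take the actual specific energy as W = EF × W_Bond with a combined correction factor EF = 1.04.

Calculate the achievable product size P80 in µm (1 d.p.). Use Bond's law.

W = 10 Wi (P80^-0.5 − F80^-0.5)
W_Bond = W / EF = 5.439 / 1.04 = 5.2298 kWh/t
P80^(−½) = W_Bond/(10 Wi) + F80^(−½)
  = 5.2298/(10·11.9) + 1/√15556 = 0.043948 + 0.008018 = 0.051966
P80 = (1/0.051966)² = 19.2435² = 370.31 µm

P80 = 370.3 µm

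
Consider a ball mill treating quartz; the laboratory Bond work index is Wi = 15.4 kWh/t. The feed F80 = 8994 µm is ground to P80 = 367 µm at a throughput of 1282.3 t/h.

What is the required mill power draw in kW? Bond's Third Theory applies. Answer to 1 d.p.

W = 10 Wi / √P80 − 10 Wi / √F80
W = 10·15.4·(1/√367 − 1/√8994) = 10·15.4·(0.041655) = 6.4149 kWh/t
P_mill = W·ṁ = 6.4149·1282.3 = 8225.8 kW

P = 8225.8 kW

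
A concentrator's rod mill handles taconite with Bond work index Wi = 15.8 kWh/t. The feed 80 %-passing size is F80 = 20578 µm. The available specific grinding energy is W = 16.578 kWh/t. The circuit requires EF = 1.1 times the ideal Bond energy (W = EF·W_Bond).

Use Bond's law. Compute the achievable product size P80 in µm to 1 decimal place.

P80 = 95.4 µm

Bond:  W = 10 Wi (1/√P − 1/√F)
W_Bond = W / EF = 16.578 / 1.1 = 15.0709 kWh/t
⇒ 1/√P80 = W_Bond/(10 Wi) + 1/√F80
  = 15.0709/(10·15.8) + 1/√20578 = 0.095386 + 0.006971 = 0.102357
P80 = (1/0.102357)² = 9.7698² = 95.45 µm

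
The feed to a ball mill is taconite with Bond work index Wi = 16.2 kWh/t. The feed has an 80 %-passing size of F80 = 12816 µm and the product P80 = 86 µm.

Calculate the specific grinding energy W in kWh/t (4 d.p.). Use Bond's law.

W = 16.0379 kWh/t

W = 10 Wi (1/√P80 − 1/√F80)  [Bond]
1/√86 = 0.107833;  1/√12816 = 0.008833
W = 10·16.2·(0.107833 − 0.008833) = 16.0379 kWh/t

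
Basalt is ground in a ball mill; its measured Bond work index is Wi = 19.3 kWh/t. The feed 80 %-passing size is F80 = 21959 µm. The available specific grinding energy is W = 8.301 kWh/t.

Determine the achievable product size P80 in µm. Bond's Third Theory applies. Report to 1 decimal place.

W = 10·Wi·(P80^(-½) − F80^(-½))
P80^(−½) = W/(10 Wi) + F80^(−½)
  = 8.3010/(10·19.3) + 1/√21959 = 0.043010 + 0.006748 = 0.049759
P80 = (1/0.049759)² = 20.0970² = 403.89 µm

P80 = 403.9 µm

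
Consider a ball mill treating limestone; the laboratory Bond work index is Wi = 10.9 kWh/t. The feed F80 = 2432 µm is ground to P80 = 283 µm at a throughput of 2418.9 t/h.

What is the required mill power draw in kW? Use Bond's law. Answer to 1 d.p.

P = 10326.6 kW

Bond: W = 10·Wi·(1/√P80 − 1/√F80)
W = 10·10.9·(1/√283 − 1/√2432) = 10·10.9·(0.039166) = 4.2691 kWh/t
P_mill = W·ṁ = 4.2691·2418.9 = 10326.6 kW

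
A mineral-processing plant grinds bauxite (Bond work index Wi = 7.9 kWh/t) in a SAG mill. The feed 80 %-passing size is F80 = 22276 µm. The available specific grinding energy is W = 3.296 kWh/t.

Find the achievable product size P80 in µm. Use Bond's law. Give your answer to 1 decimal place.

P80 = 426.5 µm

Bond:  W = 10 Wi (1/√P − 1/√F)
P80^-0.5 = F80^-0.5 + W/(10 Wi)
  = 3.2960/(10·7.9) + 1/√22276 = 0.041722 + 0.006700 = 0.048422
P80 = (1/0.048422)² = 20.6519² = 426.50 µm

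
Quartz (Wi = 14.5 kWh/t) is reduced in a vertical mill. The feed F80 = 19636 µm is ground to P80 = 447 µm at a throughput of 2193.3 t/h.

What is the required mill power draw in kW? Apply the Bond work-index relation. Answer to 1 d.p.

W = 10·Wi·(P80^(-½) − F80^(-½))
W = 10·14.5·(1/√447 − 1/√19636) = 10·14.5·(0.040162) = 5.8235 kWh/t
Power = W × throughput = 5.8235 kWh/t × 2193.3 t/h = 12772.7 kW

P = 12772.7 kW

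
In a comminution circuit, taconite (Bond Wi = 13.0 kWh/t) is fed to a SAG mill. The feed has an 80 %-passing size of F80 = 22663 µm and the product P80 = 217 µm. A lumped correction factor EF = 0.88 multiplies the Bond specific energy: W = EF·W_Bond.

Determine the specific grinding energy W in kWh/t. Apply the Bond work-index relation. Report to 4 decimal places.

W = 10·Wi·(P80^(-½) − F80^(-½))
1/√217 = 0.067884;  1/√22663 = 0.006643
W = 10·13.0·(0.067884 − 0.006643) = 7.9614 kWh/t
Corrected W = EF·W_Bond = 0.88·7.9614 = 7.0061 kWh/t

W = 7.0061 kWh/t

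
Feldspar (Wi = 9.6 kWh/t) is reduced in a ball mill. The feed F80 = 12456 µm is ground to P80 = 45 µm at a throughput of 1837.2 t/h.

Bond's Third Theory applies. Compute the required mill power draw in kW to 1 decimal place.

W = 10 Wi (P80^-0.5 − F80^-0.5)
W = 10·9.6·(1/√45 − 1/√12456) = 10·9.6·(0.140111) = 13.4507 kWh/t
P = W·T = 13.4507·1837.2 = 24711.6 kW

P = 24711.6 kW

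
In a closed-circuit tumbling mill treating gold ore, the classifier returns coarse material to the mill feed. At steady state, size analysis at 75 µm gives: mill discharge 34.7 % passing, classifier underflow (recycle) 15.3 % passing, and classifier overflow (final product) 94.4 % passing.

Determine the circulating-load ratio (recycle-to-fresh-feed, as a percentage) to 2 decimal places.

CL = 307.73 %

Balance %-passing 75 µm (r = R/F):
r = (o − d)/(d − u)
r = (94.4 − 34.7)/(34.7 − 15.3) = 59.7/19.4 = 3.0773
CL = 100·r = 307.73 %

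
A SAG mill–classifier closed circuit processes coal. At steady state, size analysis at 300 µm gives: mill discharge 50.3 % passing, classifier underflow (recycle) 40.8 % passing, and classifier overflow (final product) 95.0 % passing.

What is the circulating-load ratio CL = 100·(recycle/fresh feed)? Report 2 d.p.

CL = 470.53 %

Two-product formula at 300 µm:
(1+r)d = ru + o → r = (o−d)/(d−u)
r = (95.0 − 50.3)/(50.3 − 40.8) = 44.7/9.5 = 4.7053
CL = 100·r = 470.53 %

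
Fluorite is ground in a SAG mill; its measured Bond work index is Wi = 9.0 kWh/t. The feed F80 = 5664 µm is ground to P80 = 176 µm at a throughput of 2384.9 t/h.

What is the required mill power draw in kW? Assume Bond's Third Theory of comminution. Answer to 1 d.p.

P = 13327.2 kW

W_Bond = 10·Wi·(1/√P₈₀ − 1/√F₈₀)
W = 10·9.0·(1/√176 − 1/√5664) = 10·9.0·(0.062090) = 5.5881 kWh/t
Mill draw = 5.5881 × 2384.9 = 13327.2 kW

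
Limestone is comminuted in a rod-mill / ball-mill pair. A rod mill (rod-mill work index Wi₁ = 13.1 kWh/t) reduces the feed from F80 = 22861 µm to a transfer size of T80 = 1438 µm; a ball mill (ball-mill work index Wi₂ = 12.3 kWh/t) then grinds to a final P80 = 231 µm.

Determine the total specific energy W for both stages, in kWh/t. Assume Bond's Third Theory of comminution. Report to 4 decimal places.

W = 7.4374 kWh/t

W_Bond = 10·Wi·(1/√P₈₀ − 1/√F₈₀)
Stage 1 (22861→1438 µm, Wi₁=13.1): W₁ = 10·13.1·(0.026371 − 0.006614) = 2.5881 kWh/t
Stage 2 (1438→231 µm, Wi₂=12.3): W₂ = 10·12.3·(0.065795 − 0.026371) = 4.8492 kWh/t
W = W₁ + W₂ = 2.5881 + 4.8492 = 7.4374 kWh/t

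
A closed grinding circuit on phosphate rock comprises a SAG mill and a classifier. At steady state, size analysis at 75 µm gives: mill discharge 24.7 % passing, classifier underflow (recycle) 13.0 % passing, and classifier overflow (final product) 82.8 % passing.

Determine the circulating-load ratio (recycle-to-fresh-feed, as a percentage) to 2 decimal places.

CL = 496.58 %

Balance %-passing 75 µm (r = R/F):
Fd + Rd = Ru + Fo ⇒ R/F = (o−d)/(d−u)
r = (82.8 − 24.7)/(24.7 − 13.0) = 58.1/11.7 = 4.9658
CL = 100·r = 496.58 %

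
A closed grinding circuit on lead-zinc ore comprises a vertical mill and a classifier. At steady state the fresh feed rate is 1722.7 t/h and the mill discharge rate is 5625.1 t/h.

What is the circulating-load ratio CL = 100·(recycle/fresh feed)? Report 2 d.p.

M = F + R at steady state, so:
R = M − F = 5625.1 − 1722.7 = 3902.4 t/h
CL = 100·R/F = 100·3902.4/1722.7 = 226.53 %

CL = 226.53 %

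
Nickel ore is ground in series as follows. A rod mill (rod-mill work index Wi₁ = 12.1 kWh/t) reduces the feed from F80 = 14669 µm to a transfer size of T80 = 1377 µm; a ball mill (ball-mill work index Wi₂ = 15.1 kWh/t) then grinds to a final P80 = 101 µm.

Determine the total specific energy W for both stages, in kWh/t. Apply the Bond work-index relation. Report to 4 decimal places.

W = 13.2176 kWh/t

Bond: W = 10·Wi·(1/√P80 − 1/√F80)
Stage 1 (14669→1377 µm, Wi₁=12.1): W₁ = 10·12.1·(0.026948 − 0.008257) = 2.2617 kWh/t
Stage 2 (1377→101 µm, Wi₂=15.1): W₂ = 10·15.1·(0.099504 − 0.026948) = 10.9559 kWh/t
W = W₁ + W₂ = 2.2617 + 10.9559 = 13.2176 kWh/t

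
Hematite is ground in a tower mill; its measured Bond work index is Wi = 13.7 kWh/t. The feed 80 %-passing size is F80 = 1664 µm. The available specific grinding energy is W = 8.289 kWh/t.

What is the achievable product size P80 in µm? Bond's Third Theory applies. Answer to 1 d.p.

Bond:  W = 10 Wi (1/√P − 1/√F)
⇒ 1/√P80 = W/(10·Wi) + 1/√F80
  = 8.2890/(10·13.7) + 1/√1664 = 0.060504 + 0.024515 = 0.085018
P80 = (1/0.085018)² = 11.7622² = 138.35 µm

P80 = 138.3 µm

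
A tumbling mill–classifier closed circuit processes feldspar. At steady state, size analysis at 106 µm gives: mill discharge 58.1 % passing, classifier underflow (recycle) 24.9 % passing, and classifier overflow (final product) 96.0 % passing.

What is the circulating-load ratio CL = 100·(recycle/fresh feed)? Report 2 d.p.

CL = 114.16 %

Let r = R/F. Size balance at 106 µm:
d + r·d = r·u + o → r(d−u) = o−d
r = (96.0 − 58.1)/(58.1 − 24.9) = 37.9/33.2 = 1.1416
CL = 100·r = 114.16 %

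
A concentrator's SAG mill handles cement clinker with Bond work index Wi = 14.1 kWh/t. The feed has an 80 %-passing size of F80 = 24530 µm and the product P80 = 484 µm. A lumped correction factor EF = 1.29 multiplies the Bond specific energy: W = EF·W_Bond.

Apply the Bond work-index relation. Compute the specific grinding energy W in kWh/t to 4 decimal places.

W = 10 Wi (P80^-0.5 − F80^-0.5)
1/√484 = 0.045455;  1/√24530 = 0.006385
W = 10·14.1·(0.045455 − 0.006385) = 5.5088 kWh/t
W_actual = 1.29 × 5.5088 = 7.1064 kWh/t

W = 7.1064 kWh/t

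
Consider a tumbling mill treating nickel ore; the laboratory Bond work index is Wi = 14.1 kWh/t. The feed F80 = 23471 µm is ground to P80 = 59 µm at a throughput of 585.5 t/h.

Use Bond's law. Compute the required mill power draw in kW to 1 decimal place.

Bond:  W = 10 Wi (1/√P − 1/√F)
W = 10·14.1·(1/√59 − 1/√23471) = 10·14.1·(0.123662) = 17.4363 kWh/t
P_mill = W·ṁ = 17.4363·585.5 = 10208.9 kW

P = 10208.9 kW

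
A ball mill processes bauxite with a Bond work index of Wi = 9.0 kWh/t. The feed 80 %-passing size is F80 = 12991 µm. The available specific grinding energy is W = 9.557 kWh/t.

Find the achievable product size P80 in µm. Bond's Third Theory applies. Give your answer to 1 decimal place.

Bond:  W = 10 Wi (1/√P − 1/√F)
1/√P80 = 1/√F80 + W/(10·Wi)
  = 9.5570/(10·9.0) + 1/√12991 = 0.106189 + 0.008774 = 0.114963
P80 = (1/0.114963)² = 8.6985² = 75.66 µm

P80 = 75.7 µm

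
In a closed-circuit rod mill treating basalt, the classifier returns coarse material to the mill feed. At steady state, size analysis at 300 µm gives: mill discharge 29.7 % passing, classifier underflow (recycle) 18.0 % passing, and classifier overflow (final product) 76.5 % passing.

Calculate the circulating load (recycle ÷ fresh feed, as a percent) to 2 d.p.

Two-product formula at 300 µm:
(1+r)d = ru + o → r = (o−d)/(d−u)
r = (76.5 − 29.7)/(29.7 − 18.0) = 46.8/11.7 = 4.0000
CL = 100·r = 400.00 %

CL = 400.00 %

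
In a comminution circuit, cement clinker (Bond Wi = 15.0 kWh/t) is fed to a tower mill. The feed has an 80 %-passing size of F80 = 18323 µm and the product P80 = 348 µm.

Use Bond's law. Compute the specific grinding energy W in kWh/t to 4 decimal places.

Bond: W = 10·Wi·(1/√P80 − 1/√F80)
1/√348 = 0.053606;  1/√18323 = 0.007388
W = 10·15.0·(0.053606 − 0.007388) = 6.9327 kWh/t

W = 6.9327 kWh/t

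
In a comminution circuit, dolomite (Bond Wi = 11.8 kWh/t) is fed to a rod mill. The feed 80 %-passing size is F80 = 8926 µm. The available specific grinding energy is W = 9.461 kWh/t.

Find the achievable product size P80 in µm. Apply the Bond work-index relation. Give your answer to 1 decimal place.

P80 = 121.4 µm

W = 10·Wi·(P80^(-½) − F80^(-½))
⇒ 1/√P80 = W/(10·Wi) + 1/√F80
  = 9.4610/(10·11.8) + 1/√8926 = 0.080178 + 0.010585 = 0.090762
P80 = (1/0.090762)² = 11.0178² = 121.39 µm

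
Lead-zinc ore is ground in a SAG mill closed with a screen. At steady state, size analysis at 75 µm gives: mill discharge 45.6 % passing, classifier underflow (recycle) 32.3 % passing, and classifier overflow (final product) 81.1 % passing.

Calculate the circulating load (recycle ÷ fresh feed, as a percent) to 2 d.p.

Classifier node, passing 75 µm:
r = (o − d)/(d − u)
r = (81.1 − 45.6)/(45.6 − 32.3) = 35.5/13.3 = 2.6692
CL = 100·r = 266.92 %

CL = 266.92 %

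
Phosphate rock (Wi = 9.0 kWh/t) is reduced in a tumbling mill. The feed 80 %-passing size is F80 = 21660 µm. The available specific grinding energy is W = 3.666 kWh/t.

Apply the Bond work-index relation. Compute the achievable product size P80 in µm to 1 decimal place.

W = 10·Wi·(P80^(-½) − F80^(-½))
P80^-0.5 = F80^-0.5 + W/(10 Wi)
  = 3.6660/(10·9.0) + 1/√21660 = 0.040733 + 0.006795 = 0.047528
P80 = (1/0.047528)² = 21.0402² = 442.69 µm

P80 = 442.7 µm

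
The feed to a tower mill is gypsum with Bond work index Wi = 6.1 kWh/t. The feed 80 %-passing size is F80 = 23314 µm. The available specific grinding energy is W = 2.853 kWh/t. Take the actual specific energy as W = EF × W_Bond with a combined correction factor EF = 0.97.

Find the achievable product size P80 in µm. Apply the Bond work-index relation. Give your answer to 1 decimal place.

P80 = 333.4 µm

Bond:  W = 10 Wi (1/√P − 1/√F)
W_Bond = W / EF = 2.853 / 0.97 = 2.9412 kWh/t
P80^(−½) = W_Bond/(10 Wi) + F80^(−½)
  = 2.9412/(10·6.1) + 1/√23314 = 0.048217 + 0.006549 = 0.054766
P80 = (1/0.054766)² = 18.2594² = 333.41 µm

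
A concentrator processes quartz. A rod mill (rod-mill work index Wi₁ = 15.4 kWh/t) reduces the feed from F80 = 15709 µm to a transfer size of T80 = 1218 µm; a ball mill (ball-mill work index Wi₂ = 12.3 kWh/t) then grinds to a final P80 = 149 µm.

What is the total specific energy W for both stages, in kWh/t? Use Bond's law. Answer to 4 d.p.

W = 10·Wi·(P80^(-½) − F80^(-½))
Stage 1 (15709→1218 µm, Wi₁=15.4): W₁ = 10·15.4·(0.028653 − 0.007979) = 3.1839 kWh/t
Stage 2 (1218→149 µm, Wi₂=12.3): W₂ = 10·12.3·(0.081923 − 0.028653) = 6.5522 kWh/t
W = W₁ + W₂ = 3.1839 + 6.5522 = 9.7361 kWh/t

W = 9.7361 kWh/t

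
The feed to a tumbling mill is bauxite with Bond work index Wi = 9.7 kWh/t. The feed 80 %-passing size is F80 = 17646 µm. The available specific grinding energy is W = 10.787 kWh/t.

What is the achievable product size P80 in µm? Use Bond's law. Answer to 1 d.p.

Bond: W = 10·Wi·(1/√P80 − 1/√F80)
⇒ 1/√P80 = W/(10·Wi) + 1/√F80
  = 10.7870/(10·9.7) + 1/√17646 = 0.111206 + 0.007528 = 0.118734
P80 = (1/0.118734)² = 8.4222² = 70.93 µm

P80 = 70.9 µm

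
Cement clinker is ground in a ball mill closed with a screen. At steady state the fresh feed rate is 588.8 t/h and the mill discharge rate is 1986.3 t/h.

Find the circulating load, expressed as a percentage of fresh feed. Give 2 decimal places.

CL = 237.35 %

Mill node: discharge = fresh + recycle.
R = M − F = 1986.3 − 588.8 = 1397.5 t/h
CL = 100·R/F = 100·1397.5/588.8 = 237.35 %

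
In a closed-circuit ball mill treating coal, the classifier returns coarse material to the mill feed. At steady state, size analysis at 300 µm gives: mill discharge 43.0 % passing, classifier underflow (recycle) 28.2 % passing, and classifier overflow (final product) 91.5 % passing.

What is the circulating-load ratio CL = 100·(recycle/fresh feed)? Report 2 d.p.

Let r = R/F. Size balance at 300 µm:
r = (o − d)/(d − u)
r = (91.5 − 43.0)/(43.0 − 28.2) = 48.5/14.8 = 3.2770
CL = 100·r = 327.70 %

CL = 327.70 %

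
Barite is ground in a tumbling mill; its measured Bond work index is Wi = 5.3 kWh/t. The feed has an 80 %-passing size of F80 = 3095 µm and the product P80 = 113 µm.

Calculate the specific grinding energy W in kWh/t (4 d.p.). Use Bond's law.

W = 10 Wi (1/√P80 − 1/√F80)  [Bond]
1/√113 = 0.094072;  1/√3095 = 0.017975
W = 10·5.3·(0.094072 − 0.017975) = 4.0331 kWh/t

W = 4.0331 kWh/t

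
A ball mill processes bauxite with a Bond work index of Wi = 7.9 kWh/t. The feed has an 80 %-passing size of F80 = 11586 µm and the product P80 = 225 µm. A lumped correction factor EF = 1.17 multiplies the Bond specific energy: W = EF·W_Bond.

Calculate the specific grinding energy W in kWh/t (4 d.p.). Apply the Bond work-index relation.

W = 10·Wi·[P80^(−½) − F80^(−½)]
1/√225 = 0.066667;  1/√11586 = 0.009290
W = 10·7.9·(0.066667 − 0.009290) = 4.5327 kWh/t
Apply correction: 4.5327 × 1.17 = 5.3033 kWh/t

W = 5.3033 kWh/t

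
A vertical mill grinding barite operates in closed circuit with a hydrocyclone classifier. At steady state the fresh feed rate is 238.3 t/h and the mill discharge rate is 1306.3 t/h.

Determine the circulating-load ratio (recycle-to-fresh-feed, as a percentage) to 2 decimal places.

CL = 448.17 %

Mill node: discharge = fresh + recycle.
R = M − F = 1306.3 − 238.3 = 1068.0 t/h
CL = 100·R/F = 100·1068.0/238.3 = 448.17 %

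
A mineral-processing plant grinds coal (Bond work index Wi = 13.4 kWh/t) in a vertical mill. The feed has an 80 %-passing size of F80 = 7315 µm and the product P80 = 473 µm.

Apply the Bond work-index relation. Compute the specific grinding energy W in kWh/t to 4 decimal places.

W = 4.5946 kWh/t

W = 10·Wi·[P80^(−½) − F80^(−½)]
1/√473 = 0.045980;  1/√7315 = 0.011692
W = 10·13.4·(0.045980 − 0.011692) = 4.5946 kWh/t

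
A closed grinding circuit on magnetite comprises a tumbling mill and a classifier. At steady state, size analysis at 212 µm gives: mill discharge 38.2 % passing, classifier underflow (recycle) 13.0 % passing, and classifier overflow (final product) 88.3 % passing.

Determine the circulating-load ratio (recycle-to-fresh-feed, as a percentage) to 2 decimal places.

CL = 198.81 %

Two-product formula at 212 µm:
r = (o − d)/(d − u)
r = (88.3 − 38.2)/(38.2 − 13.0) = 50.1/25.2 = 1.9881
CL = 100·r = 198.81 %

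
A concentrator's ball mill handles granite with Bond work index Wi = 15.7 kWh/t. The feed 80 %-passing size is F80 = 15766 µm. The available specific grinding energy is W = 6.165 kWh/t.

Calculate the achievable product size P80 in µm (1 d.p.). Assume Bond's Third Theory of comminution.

W = 10·Wi·(P80^(-½) − F80^(-½))
P80^-0.5 = F80^-0.5 + W/(10 Wi)
  = 6.1650/(10·15.7) + 1/√15766 = 0.039268 + 0.007964 = 0.047232
P80 = (1/0.047232)² = 21.1722² = 448.26 µm

P80 = 448.3 µm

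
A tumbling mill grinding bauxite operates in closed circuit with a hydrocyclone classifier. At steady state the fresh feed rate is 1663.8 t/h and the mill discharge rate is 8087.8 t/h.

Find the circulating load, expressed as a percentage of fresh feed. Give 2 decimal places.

CL = 386.10 %

Mill node: discharge = fresh + recycle.
R = M − F = 8087.8 − 1663.8 = 6424.0 t/h
CL = 100·R/F = 100·6424.0/1663.8 = 386.10 %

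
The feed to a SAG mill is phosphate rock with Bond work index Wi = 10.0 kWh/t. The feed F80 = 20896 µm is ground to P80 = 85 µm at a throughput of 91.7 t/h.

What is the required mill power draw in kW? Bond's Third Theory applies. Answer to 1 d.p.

Bond:  W = 10 Wi (1/√P − 1/√F)
W = 10·10.0·(1/√85 − 1/√20896) = 10·10.0·(0.101547) = 10.1547 kWh/t
P = W·T = 10.1547·91.7 = 931.2 kW

P = 931.2 kW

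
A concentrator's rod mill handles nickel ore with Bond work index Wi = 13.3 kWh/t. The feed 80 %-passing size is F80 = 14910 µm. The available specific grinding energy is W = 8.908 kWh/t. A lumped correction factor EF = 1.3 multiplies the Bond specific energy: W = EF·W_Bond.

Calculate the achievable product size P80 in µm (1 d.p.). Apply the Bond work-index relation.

P80 = 280.5 µm

W = 10·Wi·[P80^(−½) − F80^(−½)]
W_Bond = W / EF = 8.908 / 1.3 = 6.8523 kWh/t
P80^(−½) = W_Bond/(10 Wi) + F80^(−½)
  = 6.8523/(10·13.3) + 1/√14910 = 0.051521 + 0.008190 = 0.059711
P80 = (1/0.059711)² = 16.7474² = 280.48 µm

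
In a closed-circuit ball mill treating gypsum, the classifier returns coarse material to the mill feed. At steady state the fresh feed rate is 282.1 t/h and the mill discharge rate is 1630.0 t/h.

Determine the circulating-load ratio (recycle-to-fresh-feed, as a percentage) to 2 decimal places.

CL = 477.81 %

Steady state: M = F + R.
R = M − F = 1630.0 − 282.1 = 1347.9 t/h
CL = 100·R/F = 100·1347.9/282.1 = 477.81 %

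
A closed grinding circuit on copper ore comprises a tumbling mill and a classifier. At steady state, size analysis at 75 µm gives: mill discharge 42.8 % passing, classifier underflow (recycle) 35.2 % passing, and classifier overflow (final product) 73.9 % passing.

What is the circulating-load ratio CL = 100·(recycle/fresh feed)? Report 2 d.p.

CL = 409.21 %

Two-product formula at 75 µm:
d + r·d = r·u + o → r(d−u) = o−d
r = (73.9 − 42.8)/(42.8 − 35.2) = 31.1/7.6 = 4.0921
CL = 100·r = 409.21 %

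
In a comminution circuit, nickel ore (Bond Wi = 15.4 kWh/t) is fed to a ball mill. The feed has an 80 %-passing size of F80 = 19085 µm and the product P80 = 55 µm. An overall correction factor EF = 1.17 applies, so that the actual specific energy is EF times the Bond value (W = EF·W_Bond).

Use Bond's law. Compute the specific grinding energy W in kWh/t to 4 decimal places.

W = 22.9912 kWh/t

Bond:  W = 10 Wi (1/√P − 1/√F)
1/√55 = 0.134840;  1/√19085 = 0.007239
W = 10·15.4·(0.134840 − 0.007239) = 19.6506 kWh/t
W_actual = 1.17 × 19.6506 = 22.9912 kWh/t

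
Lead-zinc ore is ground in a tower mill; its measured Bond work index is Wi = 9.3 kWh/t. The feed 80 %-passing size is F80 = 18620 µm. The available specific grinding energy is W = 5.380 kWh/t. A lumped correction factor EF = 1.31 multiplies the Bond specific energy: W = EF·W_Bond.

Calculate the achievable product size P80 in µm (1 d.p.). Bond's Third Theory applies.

P80 = 377.2 µm

W = 10·Wi·(P80^(-½) − F80^(-½))
W_Bond = W / EF = 5.380 / 1.31 = 4.1069 kWh/t
⇒ 1/√P80 = W_Bond/(10 Wi) + 1/√F80
  = 4.1069/(10·9.3) + 1/√18620 = 0.044160 + 0.007328 = 0.051488
P80 = (1/0.051488)² = 19.4219² = 377.21 µm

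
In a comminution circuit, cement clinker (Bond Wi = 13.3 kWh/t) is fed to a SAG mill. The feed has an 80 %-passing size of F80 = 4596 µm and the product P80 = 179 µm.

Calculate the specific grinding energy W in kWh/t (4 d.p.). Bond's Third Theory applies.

W = 7.9791 kWh/t

W = 10 Wi (1/√P80 − 1/√F80)  [Bond]
1/√179 = 0.074744;  1/√4596 = 0.014751
W = 10·13.3·(0.074744 − 0.014751) = 7.9791 kWh/t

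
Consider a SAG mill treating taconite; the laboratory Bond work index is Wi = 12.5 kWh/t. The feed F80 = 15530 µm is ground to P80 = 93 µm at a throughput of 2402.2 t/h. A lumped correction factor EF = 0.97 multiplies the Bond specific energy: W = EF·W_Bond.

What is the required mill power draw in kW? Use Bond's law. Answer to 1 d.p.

P = 27865.7 kW

W_Bond = 10·Wi·(1/√P₈₀ − 1/√F₈₀)
W = 10·12.5·(1/√93 − 1/√15530) = 10·12.5·(0.095671) = 11.9588 kWh/t
Corrected W = EF·W_Bond = 0.97·11.9588 = 11.6001 kWh/t
P_mill = W·ṁ = 11.6001·2402.2 = 27865.7 kW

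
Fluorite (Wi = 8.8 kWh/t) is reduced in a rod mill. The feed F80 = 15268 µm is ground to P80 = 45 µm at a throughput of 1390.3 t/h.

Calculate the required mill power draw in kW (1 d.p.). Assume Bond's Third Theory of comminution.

W = 10 Wi / √P80 − 10 Wi / √F80
W = 10·8.8·(1/√45 − 1/√15268) = 10·8.8·(0.140978) = 12.4061 kWh/t
P_mill = W·ṁ = 12.4061·1390.3 = 17248.2 kW

P = 17248.2 kW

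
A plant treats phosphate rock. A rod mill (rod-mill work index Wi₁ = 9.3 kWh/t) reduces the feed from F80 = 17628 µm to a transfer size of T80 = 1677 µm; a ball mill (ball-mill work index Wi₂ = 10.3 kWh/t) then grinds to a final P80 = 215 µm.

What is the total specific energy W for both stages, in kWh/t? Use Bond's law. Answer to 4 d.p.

Bond: W = 10·Wi·(1/√P80 − 1/√F80)
Stage 1 (17628→1677 µm, Wi₁=9.3): W₁ = 10·9.3·(0.024419 − 0.007532) = 1.5705 kWh/t
Stage 2 (1677→215 µm, Wi₂=10.3): W₂ = 10·10.3·(0.068199 − 0.024419) = 4.5094 kWh/t
W = W₁ + W₂ = 1.5705 + 4.5094 = 6.0799 kWh/t

W = 6.0799 kWh/t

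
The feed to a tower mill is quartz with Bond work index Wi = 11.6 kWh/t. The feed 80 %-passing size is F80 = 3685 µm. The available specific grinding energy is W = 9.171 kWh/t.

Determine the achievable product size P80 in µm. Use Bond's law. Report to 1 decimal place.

P80 = 109.6 µm

W_Bond = 10·Wi·(1/√P₈₀ − 1/√F₈₀)
1/√P80 = 1/√F80 + W/(10·Wi)
  = 9.1710/(10·11.6) + 1/√3685 = 0.079060 + 0.016473 = 0.095534
P80 = (1/0.095534)² = 10.4675² = 109.57 µm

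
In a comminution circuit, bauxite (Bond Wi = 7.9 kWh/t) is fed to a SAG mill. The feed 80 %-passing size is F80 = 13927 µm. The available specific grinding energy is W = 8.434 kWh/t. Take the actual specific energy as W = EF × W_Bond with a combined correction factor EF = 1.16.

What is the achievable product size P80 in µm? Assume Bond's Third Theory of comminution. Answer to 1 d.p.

W = 10 Wi (1/√P80 − 1/√F80)  [Bond]
W_Bond = W / EF = 8.434 / 1.16 = 7.2707 kWh/t
1/√P80 = 1/√F80 + W_Bond/(10·Wi)
  = 7.2707/(10·7.9) + 1/√13927 = 0.092034 + 0.008474 = 0.100508
P80 = (1/0.100508)² = 9.9495² = 98.99 µm

P80 = 99.0 µm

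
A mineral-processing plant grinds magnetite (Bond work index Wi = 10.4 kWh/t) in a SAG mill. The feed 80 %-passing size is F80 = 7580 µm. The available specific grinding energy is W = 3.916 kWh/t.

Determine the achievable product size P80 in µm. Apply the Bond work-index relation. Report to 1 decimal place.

P80 = 414.1 µm

W = 10 Wi (P80^-0.5 − F80^-0.5)
⇒ 1/√P80 = W/(10 Wi) + 1/√F80
  = 3.9160/(10·10.4) + 1/√7580 = 0.037654 + 0.011486 = 0.049140
P80 = (1/0.049140)² = 20.3501² = 414.13 µm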